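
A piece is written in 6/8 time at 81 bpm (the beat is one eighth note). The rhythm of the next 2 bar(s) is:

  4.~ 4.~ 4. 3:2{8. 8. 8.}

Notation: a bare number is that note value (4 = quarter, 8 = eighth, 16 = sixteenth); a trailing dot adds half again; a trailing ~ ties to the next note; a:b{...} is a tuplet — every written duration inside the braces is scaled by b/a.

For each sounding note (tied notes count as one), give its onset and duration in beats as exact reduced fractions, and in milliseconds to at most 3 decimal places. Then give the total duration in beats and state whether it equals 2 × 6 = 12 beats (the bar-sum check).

1) 0.0ms=0b +6666.667ms=9b
2) 6666.667ms=9b +740.741ms=1b
3) 7407.407ms=10b +740.741ms=1b
4) 8148.148ms=11b +740.741ms=1b
Σ=12b of 12 (81bpm 6/8) — PASS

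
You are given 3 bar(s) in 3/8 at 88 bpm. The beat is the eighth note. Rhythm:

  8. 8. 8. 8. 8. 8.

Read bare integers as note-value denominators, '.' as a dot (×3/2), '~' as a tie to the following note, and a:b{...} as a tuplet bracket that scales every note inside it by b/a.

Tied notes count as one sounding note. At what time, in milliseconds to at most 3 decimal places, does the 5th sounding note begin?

1. 0.0ms @ 0 + 1022.727ms (3/2)
2. 1022.727ms @ 3/2 + 1022.727ms (3/2)
3. 2045.455ms @ 3 + 1022.727ms (3/2)
4. 3068.182ms @ 9/2 + 1022.727ms (3/2)
5. 4090.909ms @ 6 + 1022.727ms (3/2)
6. 5113.636ms @ 15/2 + 1022.727ms (3/2)

note 5 onset = 6b = 4090.909ms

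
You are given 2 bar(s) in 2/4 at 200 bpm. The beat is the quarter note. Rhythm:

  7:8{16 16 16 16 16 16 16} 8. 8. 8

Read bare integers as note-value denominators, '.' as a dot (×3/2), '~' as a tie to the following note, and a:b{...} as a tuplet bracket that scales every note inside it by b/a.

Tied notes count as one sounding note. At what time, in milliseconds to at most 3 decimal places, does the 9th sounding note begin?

1. 0.0ms @ 0 + 85.714ms (2/7)
2. 85.714ms @ 2/7 + 85.714ms (2/7)
3. 171.429ms @ 4/7 + 85.714ms (2/7)
4. 257.143ms @ 6/7 + 85.714ms (2/7)
5. 342.857ms @ 8/7 + 85.714ms (2/7)
6. 428.571ms @ 10/7 + 85.714ms (2/7)
7. 514.286ms @ 12/7 + 85.714ms (2/7)
8. 600.0ms @ 2 + 225.0ms (3/4)
9. 825.0ms @ 11/4 + 225.0ms (3/4)
10. 1050.0ms @ 7/2 + 150.0ms (1/2)

note 9 onset = 11/4b = 825.0ms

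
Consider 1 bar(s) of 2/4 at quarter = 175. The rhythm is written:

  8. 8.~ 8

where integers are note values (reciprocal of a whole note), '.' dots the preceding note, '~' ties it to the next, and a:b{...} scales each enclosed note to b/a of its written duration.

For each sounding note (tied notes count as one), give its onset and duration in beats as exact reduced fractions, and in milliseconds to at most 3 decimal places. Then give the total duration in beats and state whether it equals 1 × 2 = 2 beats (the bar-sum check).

1) 0.0ms=0b +257.143ms=3/4b
2) 257.143ms=3/4b +428.571ms=5/4b
Σ=2b of 2 (175bpm 2/4) — PASS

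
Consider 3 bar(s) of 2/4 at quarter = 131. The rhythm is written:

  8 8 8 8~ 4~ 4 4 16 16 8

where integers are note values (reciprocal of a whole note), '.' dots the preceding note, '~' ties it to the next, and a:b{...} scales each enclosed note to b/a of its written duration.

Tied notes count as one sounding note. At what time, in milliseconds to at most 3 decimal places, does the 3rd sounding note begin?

1. 0.0ms @ 0 + 229.008ms (1/2)
2. 229.008ms @ 1/2 + 229.008ms (1/2)
3. 458.015ms @ 1 + 229.008ms (1/2)
4. 687.023ms @ 3/2 + 1145.038ms (5/2)
5. 1832.061ms @ 4 + 458.015ms (1)
6. 2290.076ms @ 5 + 114.504ms (1/4)
7. 2404.58ms @ 21/4 + 114.504ms (1/4)
8. 2519.084ms @ 11/2 + 229.008ms (1/2)

note 3 onset = 1b = 458.015ms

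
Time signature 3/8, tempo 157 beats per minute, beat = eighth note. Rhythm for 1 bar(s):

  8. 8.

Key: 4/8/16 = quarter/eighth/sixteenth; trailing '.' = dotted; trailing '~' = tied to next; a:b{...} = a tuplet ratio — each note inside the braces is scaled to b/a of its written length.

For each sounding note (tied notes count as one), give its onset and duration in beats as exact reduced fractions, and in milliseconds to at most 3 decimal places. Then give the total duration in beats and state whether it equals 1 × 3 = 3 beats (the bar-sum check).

1) 0.0ms=0b +573.248ms=3/2b
2) 573.248ms=3/2b +573.248ms=3/2b
Σ=3b of 3 (157bpm 3/8) — PASS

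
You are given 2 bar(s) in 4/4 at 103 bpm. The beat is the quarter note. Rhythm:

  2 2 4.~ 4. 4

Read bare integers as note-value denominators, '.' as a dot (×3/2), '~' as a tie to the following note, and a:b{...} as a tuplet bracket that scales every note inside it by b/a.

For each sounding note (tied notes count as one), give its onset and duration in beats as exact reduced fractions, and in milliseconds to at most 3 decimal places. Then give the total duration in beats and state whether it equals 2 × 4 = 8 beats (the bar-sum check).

1) 0.0ms=0b +1165.049ms=2b
2) 1165.049ms=2b +1165.049ms=2b
3) 2330.097ms=4b +1747.573ms=3b
4) 4077.67ms=7b +582.524ms=1b
Σ=8b of 8 (103bpm 4/4) — PASS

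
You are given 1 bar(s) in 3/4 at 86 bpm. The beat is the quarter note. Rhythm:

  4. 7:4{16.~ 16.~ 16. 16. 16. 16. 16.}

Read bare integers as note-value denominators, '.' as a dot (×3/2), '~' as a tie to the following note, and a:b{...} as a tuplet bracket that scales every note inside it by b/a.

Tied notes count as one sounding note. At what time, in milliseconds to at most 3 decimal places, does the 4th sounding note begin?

1. 0.0ms @ 0 + 1046.512ms (3/2)
2. 1046.512ms @ 3/2 + 448.505ms (9/14)
3. 1495.017ms @ 15/7 + 149.502ms (3/14)
4. 1644.518ms @ 33/14 + 149.502ms (3/14)
5. 1794.02ms @ 18/7 + 149.502ms (3/14)
6. 1943.522ms @ 39/14 + 149.502ms (3/14)

note 4 onset = 33/14b = 1644.518ms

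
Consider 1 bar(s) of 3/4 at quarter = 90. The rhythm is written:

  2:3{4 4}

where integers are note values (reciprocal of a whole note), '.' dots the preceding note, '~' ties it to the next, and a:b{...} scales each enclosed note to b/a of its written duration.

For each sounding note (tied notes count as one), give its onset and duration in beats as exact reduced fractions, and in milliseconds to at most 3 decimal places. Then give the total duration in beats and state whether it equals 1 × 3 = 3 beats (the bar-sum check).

1) 0.0ms=0b +1000.0ms=3/2b
2) 1000.0ms=3/2b +1000.0ms=3/2b
Σ=3b of 3 (90bpm 3/4) — PASS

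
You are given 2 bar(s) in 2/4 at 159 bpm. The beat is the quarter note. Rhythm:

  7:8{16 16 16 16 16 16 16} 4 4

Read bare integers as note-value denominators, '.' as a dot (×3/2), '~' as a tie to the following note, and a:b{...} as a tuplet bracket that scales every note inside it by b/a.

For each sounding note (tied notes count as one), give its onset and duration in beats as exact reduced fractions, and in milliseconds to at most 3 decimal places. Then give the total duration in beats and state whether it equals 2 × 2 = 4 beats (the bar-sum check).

1) 0.0ms=0b +107.817ms=2/7b
2) 107.817ms=2/7b +107.817ms=2/7b
3) 215.633ms=4/7b +107.817ms=2/7b
4) 323.45ms=6/7b +107.817ms=2/7b
5) 431.267ms=8/7b +107.817ms=2/7b
6) 539.084ms=10/7b +107.817ms=2/7b
7) 646.9ms=12/7b +107.817ms=2/7b
8) 754.717ms=2b +377.358ms=1b
9) 1132.075ms=3b +377.358ms=1b
Σ=4b of 4 (159bpm 2/4) — PASS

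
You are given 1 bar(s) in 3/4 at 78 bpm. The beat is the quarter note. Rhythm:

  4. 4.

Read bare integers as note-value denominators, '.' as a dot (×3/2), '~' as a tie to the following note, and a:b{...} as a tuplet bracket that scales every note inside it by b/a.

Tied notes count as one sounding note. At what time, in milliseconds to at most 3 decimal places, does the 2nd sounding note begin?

1. 0.0ms @ 0 + 1153.846ms (3/2)
2. 1153.846ms @ 3/2 + 1153.846ms (3/2)

note 2 onset = 3/2b = 1153.846ms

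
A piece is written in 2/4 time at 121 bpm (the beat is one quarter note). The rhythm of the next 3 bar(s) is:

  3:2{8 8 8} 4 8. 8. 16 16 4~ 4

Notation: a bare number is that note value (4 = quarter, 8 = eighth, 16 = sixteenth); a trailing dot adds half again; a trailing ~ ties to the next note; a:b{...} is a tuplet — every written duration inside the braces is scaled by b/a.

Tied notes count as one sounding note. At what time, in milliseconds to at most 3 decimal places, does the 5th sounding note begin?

1. 0.0ms @ 0 + 165.289ms (1/3)
2. 165.289ms @ 1/3 + 165.289ms (1/3)
3. 330.579ms @ 2/3 + 165.289ms (1/3)
4. 495.868ms @ 1 + 495.868ms (1)
5. 991.736ms @ 2 + 371.901ms (3/4)
6. 1363.636ms @ 11/4 + 371.901ms (3/4)
7. 1735.537ms @ 7/2 + 123.967ms (1/4)
8. 1859.504ms @ 15/4 + 123.967ms (1/4)
9. 1983.471ms @ 4 + 991.736ms (2)

note 5 onset = 2b = 991.736ms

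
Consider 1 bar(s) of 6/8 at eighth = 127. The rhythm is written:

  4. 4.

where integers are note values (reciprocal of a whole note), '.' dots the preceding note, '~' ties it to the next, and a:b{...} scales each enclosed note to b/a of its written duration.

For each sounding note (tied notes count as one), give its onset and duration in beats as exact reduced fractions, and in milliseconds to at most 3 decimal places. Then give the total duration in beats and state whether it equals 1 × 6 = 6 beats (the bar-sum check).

1) 0.0ms=0b +1417.323ms=3b
2) 1417.323ms=3b +1417.323ms=3b
Σ=6b of 6 (127bpm 6/8) — PASS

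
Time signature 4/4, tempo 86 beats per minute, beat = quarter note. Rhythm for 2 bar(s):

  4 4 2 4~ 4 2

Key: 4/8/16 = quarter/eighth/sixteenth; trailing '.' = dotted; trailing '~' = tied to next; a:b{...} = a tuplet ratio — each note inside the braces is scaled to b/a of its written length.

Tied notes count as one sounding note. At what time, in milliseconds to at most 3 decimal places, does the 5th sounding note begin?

note 5 onset = 6b = 4186.047ms

1. 0.0ms @ 0 + 697.674ms (1)
2. 697.674ms @ 1 + 697.674ms (1)
3. 1395.349ms @ 2 + 1395.349ms (2)
4. 2790.698ms @ 4 + 1395.349ms (2)
5. 4186.047ms @ 6 + 1395.349ms (2)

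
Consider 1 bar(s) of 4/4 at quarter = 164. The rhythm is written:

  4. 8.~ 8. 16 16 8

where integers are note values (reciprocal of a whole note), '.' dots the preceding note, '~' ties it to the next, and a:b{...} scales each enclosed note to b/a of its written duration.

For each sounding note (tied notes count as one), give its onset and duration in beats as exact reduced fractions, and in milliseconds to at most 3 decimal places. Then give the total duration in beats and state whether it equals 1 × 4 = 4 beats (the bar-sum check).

1) 0.0ms=0b +548.78ms=3/2b
2) 548.78ms=3/2b +548.78ms=3/2b
3) 1097.561ms=3b +91.463ms=1/4b
4) 1189.024ms=13/4b +91.463ms=1/4b
5) 1280.488ms=7/2b +182.927ms=1/2b
Σ=4b of 4 (164bpm 4/4) — PASS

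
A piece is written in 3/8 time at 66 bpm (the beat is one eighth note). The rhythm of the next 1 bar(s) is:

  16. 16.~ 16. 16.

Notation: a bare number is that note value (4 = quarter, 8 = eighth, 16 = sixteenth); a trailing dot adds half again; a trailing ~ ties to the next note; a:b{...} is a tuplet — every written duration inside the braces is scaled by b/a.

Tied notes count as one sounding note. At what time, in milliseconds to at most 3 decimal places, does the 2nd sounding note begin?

note 2 onset = 3/4b = 681.818ms

1. 0.0ms @ 0 + 681.818ms (3/4)
2. 681.818ms @ 3/4 + 1363.636ms (3/2)
3. 2045.455ms @ 9/4 + 681.818ms (3/4)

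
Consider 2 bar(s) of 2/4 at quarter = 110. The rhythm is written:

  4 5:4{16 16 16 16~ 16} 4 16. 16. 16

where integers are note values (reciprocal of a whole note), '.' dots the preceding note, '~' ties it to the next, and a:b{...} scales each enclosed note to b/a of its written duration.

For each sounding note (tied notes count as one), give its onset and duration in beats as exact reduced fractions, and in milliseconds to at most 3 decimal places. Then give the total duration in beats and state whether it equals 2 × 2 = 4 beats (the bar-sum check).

1) 0.0ms=0b +545.455ms=1b
2) 545.455ms=1b +109.091ms=1/5b
3) 654.545ms=6/5b +109.091ms=1/5b
4) 763.636ms=7/5b +109.091ms=1/5b
5) 872.727ms=8/5b +218.182ms=2/5b
6) 1090.909ms=2b +545.455ms=1b
7) 1636.364ms=3b +204.545ms=3/8b
8) 1840.909ms=27/8b +204.545ms=3/8b
9) 2045.455ms=15/4b +136.364ms=1/4b
Σ=4b of 4 (110bpm 2/4) — PASS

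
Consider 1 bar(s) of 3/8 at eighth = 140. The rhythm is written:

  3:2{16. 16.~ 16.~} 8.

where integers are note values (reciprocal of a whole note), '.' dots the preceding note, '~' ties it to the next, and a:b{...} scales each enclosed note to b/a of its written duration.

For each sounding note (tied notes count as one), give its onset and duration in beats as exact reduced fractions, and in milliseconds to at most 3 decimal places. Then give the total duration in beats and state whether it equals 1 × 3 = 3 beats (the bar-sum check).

1) 0.0ms=0b +214.286ms=1/2b
2) 214.286ms=1/2b +1071.429ms=5/2b
Σ=3b of 3 (140bpm 3/8) — PASS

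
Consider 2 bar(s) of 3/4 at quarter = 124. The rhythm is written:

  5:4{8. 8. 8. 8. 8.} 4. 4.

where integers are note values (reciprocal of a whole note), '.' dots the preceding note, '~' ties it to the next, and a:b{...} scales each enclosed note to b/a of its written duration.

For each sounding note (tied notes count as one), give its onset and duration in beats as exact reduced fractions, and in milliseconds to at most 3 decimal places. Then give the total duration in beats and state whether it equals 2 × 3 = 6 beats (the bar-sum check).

1) 0.0ms=0b +290.323ms=3/5b
2) 290.323ms=3/5b +290.323ms=3/5b
3) 580.645ms=6/5b +290.323ms=3/5b
4) 870.968ms=9/5b +290.323ms=3/5b
5) 1161.29ms=12/5b +290.323ms=3/5b
6) 1451.613ms=3b +725.806ms=3/2b
7) 2177.419ms=9/2b +725.806ms=3/2b
Σ=6b of 6 (124bpm 3/4) — PASS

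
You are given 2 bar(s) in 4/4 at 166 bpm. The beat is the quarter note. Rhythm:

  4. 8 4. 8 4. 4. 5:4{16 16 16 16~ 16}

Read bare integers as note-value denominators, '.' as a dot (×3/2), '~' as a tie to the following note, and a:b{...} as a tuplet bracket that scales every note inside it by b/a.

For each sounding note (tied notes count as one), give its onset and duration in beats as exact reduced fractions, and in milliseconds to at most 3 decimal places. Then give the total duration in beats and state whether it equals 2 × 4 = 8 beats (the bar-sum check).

1) 0.0ms=0b +542.169ms=3/2b
2) 542.169ms=3/2b +180.723ms=1/2b
3) 722.892ms=2b +542.169ms=3/2b
4) 1265.06ms=7/2b +180.723ms=1/2b
5) 1445.783ms=4b +542.169ms=3/2b
6) 1987.952ms=11/2b +542.169ms=3/2b
7) 2530.12ms=7b +72.289ms=1/5b
8) 2602.41ms=36/5b +72.289ms=1/5b
9) 2674.699ms=37/5b +72.289ms=1/5b
10) 2746.988ms=38/5b +144.578ms=2/5b
Σ=8b of 8 (166bpm 4/4) — PASS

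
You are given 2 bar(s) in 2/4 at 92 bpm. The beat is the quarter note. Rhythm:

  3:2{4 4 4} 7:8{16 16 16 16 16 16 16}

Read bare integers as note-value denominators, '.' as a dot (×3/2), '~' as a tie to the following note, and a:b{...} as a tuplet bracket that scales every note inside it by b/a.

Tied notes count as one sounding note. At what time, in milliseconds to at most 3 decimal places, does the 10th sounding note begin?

1. 0.0ms @ 0 + 434.783ms (2/3)
2. 434.783ms @ 2/3 + 434.783ms (2/3)
3. 869.565ms @ 4/3 + 434.783ms (2/3)
4. 1304.348ms @ 2 + 186.335ms (2/7)
5. 1490.683ms @ 16/7 + 186.335ms (2/7)
6. 1677.019ms @ 18/7 + 186.335ms (2/7)
7. 1863.354ms @ 20/7 + 186.335ms (2/7)
8. 2049.689ms @ 22/7 + 186.335ms (2/7)
9. 2236.025ms @ 24/7 + 186.335ms (2/7)
10. 2422.36ms @ 26/7 + 186.335ms (2/7)

note 10 onset = 26/7b = 2422.36ms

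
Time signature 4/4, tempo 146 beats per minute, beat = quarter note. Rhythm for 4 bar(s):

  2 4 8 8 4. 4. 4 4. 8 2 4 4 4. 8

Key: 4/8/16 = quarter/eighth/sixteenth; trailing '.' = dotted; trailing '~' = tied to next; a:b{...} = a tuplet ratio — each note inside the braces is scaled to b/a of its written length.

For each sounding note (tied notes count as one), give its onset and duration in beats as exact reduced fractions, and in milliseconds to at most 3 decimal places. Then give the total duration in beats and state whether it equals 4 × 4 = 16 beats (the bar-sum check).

1) 0.0ms=0b +821.918ms=2b
2) 821.918ms=2b +410.959ms=1b
3) 1232.877ms=3b +205.479ms=1/2b
4) 1438.356ms=7/2b +205.479ms=1/2b
5) 1643.836ms=4b +616.438ms=3/2b
6) 2260.274ms=11/2b +616.438ms=3/2b
7) 2876.712ms=7b +410.959ms=1b
8) 3287.671ms=8b +616.438ms=3/2b
9) 3904.11ms=19/2b +205.479ms=1/2b
10) 4109.589ms=10b +821.918ms=2b
11) 4931.507ms=12b +410.959ms=1b
12) 5342.466ms=13b +410.959ms=1b
13) 5753.425ms=14b +616.438ms=3/2b
14) 6369.863ms=31/2b +205.479ms=1/2b
Σ=16b of 16 (146bpm 4/4) — PASS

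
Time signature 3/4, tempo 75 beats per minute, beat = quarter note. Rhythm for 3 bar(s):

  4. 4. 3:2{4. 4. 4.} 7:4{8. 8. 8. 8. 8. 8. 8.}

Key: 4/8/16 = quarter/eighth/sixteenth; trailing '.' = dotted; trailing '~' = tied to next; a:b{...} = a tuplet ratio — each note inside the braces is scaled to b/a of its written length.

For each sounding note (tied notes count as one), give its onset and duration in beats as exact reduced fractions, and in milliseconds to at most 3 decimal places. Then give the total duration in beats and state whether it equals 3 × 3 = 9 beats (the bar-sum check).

1) 0.0ms=0b +1200.0ms=3/2b
2) 1200.0ms=3/2b +1200.0ms=3/2b
3) 2400.0ms=3b +800.0ms=1b
4) 3200.0ms=4b +800.0ms=1b
5) 4000.0ms=5b +800.0ms=1b
6) 4800.0ms=6b +342.857ms=3/7b
7) 5142.857ms=45/7b +342.857ms=3/7b
8) 5485.714ms=48/7b +342.857ms=3/7b
9) 5828.571ms=51/7b +342.857ms=3/7b
10) 6171.429ms=54/7b +342.857ms=3/7b
11) 6514.286ms=57/7b +342.857ms=3/7b
12) 6857.143ms=60/7b +342.857ms=3/7b
Σ=9b of 9 (75bpm 3/4) — PASS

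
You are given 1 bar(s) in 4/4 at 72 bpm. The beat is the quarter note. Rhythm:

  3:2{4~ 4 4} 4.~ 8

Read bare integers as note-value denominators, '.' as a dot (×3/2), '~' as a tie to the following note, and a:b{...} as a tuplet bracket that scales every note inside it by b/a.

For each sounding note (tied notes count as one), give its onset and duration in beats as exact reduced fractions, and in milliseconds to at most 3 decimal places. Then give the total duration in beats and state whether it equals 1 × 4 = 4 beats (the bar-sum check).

1) 0.0ms=0b +1111.111ms=4/3b
2) 1111.111ms=4/3b +555.556ms=2/3b
3) 1666.667ms=2b +1666.667ms=2b
Σ=4b of 4 (72bpm 4/4) — PASS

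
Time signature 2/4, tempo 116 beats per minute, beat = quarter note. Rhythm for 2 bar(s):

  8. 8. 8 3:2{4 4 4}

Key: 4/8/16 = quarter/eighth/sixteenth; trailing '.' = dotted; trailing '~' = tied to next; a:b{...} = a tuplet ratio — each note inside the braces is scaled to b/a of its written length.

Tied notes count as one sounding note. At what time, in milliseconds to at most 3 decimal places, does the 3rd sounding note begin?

1. 0.0ms @ 0 + 387.931ms (3/4)
2. 387.931ms @ 3/4 + 387.931ms (3/4)
3. 775.862ms @ 3/2 + 258.621ms (1/2)
4. 1034.483ms @ 2 + 344.828ms (2/3)
5. 1379.31ms @ 8/3 + 344.828ms (2/3)
6. 1724.138ms @ 10/3 + 344.828ms (2/3)

note 3 onset = 3/2b = 775.862ms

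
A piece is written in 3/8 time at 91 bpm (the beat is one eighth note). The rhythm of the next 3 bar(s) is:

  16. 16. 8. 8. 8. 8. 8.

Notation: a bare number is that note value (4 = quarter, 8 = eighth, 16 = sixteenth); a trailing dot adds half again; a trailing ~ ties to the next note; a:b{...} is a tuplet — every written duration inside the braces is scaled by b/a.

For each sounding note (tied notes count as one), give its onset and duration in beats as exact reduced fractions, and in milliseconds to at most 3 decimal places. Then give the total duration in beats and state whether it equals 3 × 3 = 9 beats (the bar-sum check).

1) 0.0ms=0b +494.505ms=3/4b
2) 494.505ms=3/4b +494.505ms=3/4b
3) 989.011ms=3/2b +989.011ms=3/2b
4) 1978.022ms=3b +989.011ms=3/2b
5) 2967.033ms=9/2b +989.011ms=3/2b
6) 3956.044ms=6b +989.011ms=3/2b
7) 4945.055ms=15/2b +989.011ms=3/2b
Σ=9b of 9 (91bpm 3/8) — PASS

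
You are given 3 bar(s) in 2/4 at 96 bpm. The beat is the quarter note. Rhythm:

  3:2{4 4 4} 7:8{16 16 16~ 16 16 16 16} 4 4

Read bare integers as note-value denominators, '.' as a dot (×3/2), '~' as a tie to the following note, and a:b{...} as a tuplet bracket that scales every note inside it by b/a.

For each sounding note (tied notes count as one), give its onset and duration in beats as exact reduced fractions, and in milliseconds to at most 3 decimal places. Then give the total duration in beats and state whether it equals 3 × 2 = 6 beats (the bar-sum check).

1) 0.0ms=0b +416.667ms=2/3b
2) 416.667ms=2/3b +416.667ms=2/3b
3) 833.333ms=4/3b +416.667ms=2/3b
4) 1250.0ms=2b +178.571ms=2/7b
5) 1428.571ms=16/7b +178.571ms=2/7b
6) 1607.143ms=18/7b +357.143ms=4/7b
7) 1964.286ms=22/7b +178.571ms=2/7b
8) 2142.857ms=24/7b +178.571ms=2/7b
9) 2321.429ms=26/7b +178.571ms=2/7b
10) 2500.0ms=4b +625.0ms=1b
11) 3125.0ms=5b +625.0ms=1b
Σ=6b of 6 (96bpm 2/4) — PASS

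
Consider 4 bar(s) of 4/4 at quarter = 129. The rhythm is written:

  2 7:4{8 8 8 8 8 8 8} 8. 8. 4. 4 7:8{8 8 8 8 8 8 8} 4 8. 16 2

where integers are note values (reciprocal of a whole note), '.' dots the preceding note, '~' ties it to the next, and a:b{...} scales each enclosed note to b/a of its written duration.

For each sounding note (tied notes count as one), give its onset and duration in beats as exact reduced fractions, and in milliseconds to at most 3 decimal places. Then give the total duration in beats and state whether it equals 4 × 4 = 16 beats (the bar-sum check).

1) 0.0ms=0b +930.233ms=2b
2) 930.233ms=2b +132.89ms=2/7b
3) 1063.123ms=16/7b +132.89ms=2/7b
4) 1196.013ms=18/7b +132.89ms=2/7b
5) 1328.904ms=20/7b +132.89ms=2/7b
6) 1461.794ms=22/7b +132.89ms=2/7b
7) 1594.684ms=24/7b +132.89ms=2/7b
8) 1727.575ms=26/7b +132.89ms=2/7b
9) 1860.465ms=4b +348.837ms=3/4b
10) 2209.302ms=19/4b +348.837ms=3/4b
11) 2558.14ms=11/2b +697.674ms=3/2b
12) 3255.814ms=7b +465.116ms=1b
13) 3720.93ms=8b +265.781ms=4/7b
14) 3986.711ms=60/7b +265.781ms=4/7b
15) 4252.492ms=64/7b +265.781ms=4/7b
16) 4518.272ms=68/7b +265.781ms=4/7b
17) 4784.053ms=72/7b +265.781ms=4/7b
18) 5049.834ms=76/7b +265.781ms=4/7b
19) 5315.615ms=80/7b +265.781ms=4/7b
20) 5581.395ms=12b +465.116ms=1b
21) 6046.512ms=13b +348.837ms=3/4b
22) 6395.349ms=55/4b +116.279ms=1/4b
23) 6511.628ms=14b +930.233ms=2b
Σ=16b of 16 (129bpm 4/4) — PASS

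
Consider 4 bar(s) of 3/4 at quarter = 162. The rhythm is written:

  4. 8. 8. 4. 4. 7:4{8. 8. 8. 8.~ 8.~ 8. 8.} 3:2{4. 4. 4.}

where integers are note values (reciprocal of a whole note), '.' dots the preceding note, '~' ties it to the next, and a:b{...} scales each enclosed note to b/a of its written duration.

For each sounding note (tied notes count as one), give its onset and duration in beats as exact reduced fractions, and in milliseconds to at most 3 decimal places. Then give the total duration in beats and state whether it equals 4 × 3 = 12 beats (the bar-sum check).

1) 0.0ms=0b +555.556ms=3/2b
2) 555.556ms=3/2b +277.778ms=3/4b
3) 833.333ms=9/4b +277.778ms=3/4b
4) 1111.111ms=3b +555.556ms=3/2b
5) 1666.667ms=9/2b +555.556ms=3/2b
6) 2222.222ms=6b +158.73ms=3/7b
7) 2380.952ms=45/7b +158.73ms=3/7b
8) 2539.683ms=48/7b +158.73ms=3/7b
9) 2698.413ms=51/7b +476.19ms=9/7b
10) 3174.603ms=60/7b +158.73ms=3/7b
11) 3333.333ms=9b +370.37ms=1b
12) 3703.704ms=10b +370.37ms=1b
13) 4074.074ms=11b +370.37ms=1b
Σ=12b of 12 (162bpm 3/4) — PASS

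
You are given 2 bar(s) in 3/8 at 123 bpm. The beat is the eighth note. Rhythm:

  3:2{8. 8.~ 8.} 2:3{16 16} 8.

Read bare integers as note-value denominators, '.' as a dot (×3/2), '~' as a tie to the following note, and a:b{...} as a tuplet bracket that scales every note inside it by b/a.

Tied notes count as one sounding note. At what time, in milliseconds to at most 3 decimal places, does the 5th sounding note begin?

1. 0.0ms @ 0 + 487.805ms (1)
2. 487.805ms @ 1 + 975.61ms (2)
3. 1463.415ms @ 3 + 365.854ms (3/4)
4. 1829.268ms @ 15/4 + 365.854ms (3/4)
5. 2195.122ms @ 9/2 + 731.707ms (3/2)

note 5 onset = 9/2b = 2195.122ms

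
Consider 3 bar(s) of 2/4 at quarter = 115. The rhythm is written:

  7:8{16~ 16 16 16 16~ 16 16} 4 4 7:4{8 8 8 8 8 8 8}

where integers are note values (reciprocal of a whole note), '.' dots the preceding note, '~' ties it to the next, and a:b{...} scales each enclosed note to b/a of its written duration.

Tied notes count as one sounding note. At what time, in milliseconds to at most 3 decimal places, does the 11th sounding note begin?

1. 0.0ms @ 0 + 298.137ms (4/7)
2. 298.137ms @ 4/7 + 149.068ms (2/7)
3. 447.205ms @ 6/7 + 149.068ms (2/7)
4. 596.273ms @ 8/7 + 298.137ms (4/7)
5. 894.41ms @ 12/7 + 149.068ms (2/7)
6. 1043.478ms @ 2 + 521.739ms (1)
7. 1565.217ms @ 3 + 521.739ms (1)
8. 2086.957ms @ 4 + 149.068ms (2/7)
9. 2236.025ms @ 30/7 + 149.068ms (2/7)
10. 2385.093ms @ 32/7 + 149.068ms (2/7)
11. 2534.161ms @ 34/7 + 149.068ms (2/7)
12. 2683.23ms @ 36/7 + 149.068ms (2/7)
13. 2832.298ms @ 38/7 + 149.068ms (2/7)
14. 2981.366ms @ 40/7 + 149.068ms (2/7)

note 11 onset = 34/7b = 2534.161ms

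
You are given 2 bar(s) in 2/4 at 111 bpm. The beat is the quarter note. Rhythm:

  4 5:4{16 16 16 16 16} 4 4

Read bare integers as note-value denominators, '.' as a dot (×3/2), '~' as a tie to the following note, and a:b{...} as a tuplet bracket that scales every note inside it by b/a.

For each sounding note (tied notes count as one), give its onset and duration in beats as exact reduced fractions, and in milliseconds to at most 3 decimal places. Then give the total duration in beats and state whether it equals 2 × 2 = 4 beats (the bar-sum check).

1) 0.0ms=0b +540.541ms=1b
2) 540.541ms=1b +108.108ms=1/5b
3) 648.649ms=6/5b +108.108ms=1/5b
4) 756.757ms=7/5b +108.108ms=1/5b
5) 864.865ms=8/5b +108.108ms=1/5b
6) 972.973ms=9/5b +108.108ms=1/5b
7) 1081.081ms=2b +540.541ms=1b
8) 1621.622ms=3b +540.541ms=1b
Σ=4b of 4 (111bpm 2/4) — PASS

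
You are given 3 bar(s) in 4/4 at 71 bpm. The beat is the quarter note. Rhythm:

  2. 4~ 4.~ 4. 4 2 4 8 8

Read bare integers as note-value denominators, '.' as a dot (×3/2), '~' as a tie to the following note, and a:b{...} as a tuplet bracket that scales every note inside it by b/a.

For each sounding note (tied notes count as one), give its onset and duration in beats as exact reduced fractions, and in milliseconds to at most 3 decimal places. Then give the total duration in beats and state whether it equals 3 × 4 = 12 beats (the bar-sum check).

1) 0.0ms=0b +2535.211ms=3b
2) 2535.211ms=3b +3380.282ms=4b
3) 5915.493ms=7b +845.07ms=1b
4) 6760.563ms=8b +1690.141ms=2b
5) 8450.704ms=10b +845.07ms=1b
6) 9295.775ms=11b +422.535ms=1/2b
7) 9718.31ms=23/2b +422.535ms=1/2b
Σ=12b of 12 (71bpm 4/4) — PASS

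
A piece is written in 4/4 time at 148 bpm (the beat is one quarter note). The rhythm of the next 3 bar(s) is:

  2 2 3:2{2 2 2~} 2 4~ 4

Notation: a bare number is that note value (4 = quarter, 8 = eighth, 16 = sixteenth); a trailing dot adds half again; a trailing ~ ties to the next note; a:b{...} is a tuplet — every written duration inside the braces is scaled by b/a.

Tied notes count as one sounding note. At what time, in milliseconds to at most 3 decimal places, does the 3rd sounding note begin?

note 3 onset = 4b = 1621.622ms

1. 0.0ms @ 0 + 810.811ms (2)
2. 810.811ms @ 2 + 810.811ms (2)
3. 1621.622ms @ 4 + 540.541ms (4/3)
4. 2162.162ms @ 16/3 + 540.541ms (4/3)
5. 2702.703ms @ 20/3 + 1351.351ms (10/3)
6. 4054.054ms @ 10 + 810.811ms (2)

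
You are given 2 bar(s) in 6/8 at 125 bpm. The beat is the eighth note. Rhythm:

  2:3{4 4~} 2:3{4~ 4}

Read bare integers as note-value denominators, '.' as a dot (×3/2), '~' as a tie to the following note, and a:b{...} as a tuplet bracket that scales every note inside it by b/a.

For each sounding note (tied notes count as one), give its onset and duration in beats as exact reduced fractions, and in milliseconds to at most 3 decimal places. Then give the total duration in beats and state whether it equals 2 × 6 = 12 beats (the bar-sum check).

1) 0.0ms=0b +1440.0ms=3b
2) 1440.0ms=3b +4320.0ms=9b
Σ=12b of 12 (125bpm 6/8) — PASS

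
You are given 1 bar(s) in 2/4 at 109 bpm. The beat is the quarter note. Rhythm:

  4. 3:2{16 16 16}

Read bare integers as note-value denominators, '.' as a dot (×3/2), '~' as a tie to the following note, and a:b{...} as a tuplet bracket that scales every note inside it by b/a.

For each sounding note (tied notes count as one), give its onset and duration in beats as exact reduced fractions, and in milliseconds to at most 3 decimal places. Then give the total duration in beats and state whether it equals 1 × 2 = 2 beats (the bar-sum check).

1) 0.0ms=0b +825.688ms=3/2b
2) 825.688ms=3/2b +91.743ms=1/6b
3) 917.431ms=5/3b +91.743ms=1/6b
4) 1009.174ms=11/6b +91.743ms=1/6b
Σ=2b of 2 (109bpm 2/4) — PASS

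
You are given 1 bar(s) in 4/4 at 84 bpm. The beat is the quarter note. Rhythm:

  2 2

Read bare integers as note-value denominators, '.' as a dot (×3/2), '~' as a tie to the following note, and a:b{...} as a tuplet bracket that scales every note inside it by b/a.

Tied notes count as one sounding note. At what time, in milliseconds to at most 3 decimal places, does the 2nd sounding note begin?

1. 0.0ms @ 0 + 1428.571ms (2)
2. 1428.571ms @ 2 + 1428.571ms (2)

note 2 onset = 2b = 1428.571ms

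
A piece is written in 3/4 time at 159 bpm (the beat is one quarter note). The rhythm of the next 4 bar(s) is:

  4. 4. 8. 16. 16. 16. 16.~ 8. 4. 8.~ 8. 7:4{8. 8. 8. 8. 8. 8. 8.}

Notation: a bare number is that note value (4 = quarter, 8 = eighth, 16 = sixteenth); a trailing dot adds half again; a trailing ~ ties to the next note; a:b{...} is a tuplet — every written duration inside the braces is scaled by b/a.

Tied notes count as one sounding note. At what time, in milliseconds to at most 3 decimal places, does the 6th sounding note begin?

1. 0.0ms @ 0 + 566.038ms (3/2)
2. 566.038ms @ 3/2 + 566.038ms (3/2)
3. 1132.075ms @ 3 + 283.019ms (3/4)
4. 1415.094ms @ 15/4 + 141.509ms (3/8)
5. 1556.604ms @ 33/8 + 141.509ms (3/8)
6. 1698.113ms @ 9/2 + 141.509ms (3/8)
7. 1839.623ms @ 39/8 + 424.528ms (9/8)
8. 2264.151ms @ 6 + 566.038ms (3/2)
9. 2830.189ms @ 15/2 + 566.038ms (3/2)
10. 3396.226ms @ 9 + 161.725ms (3/7)
11. 3557.951ms @ 66/7 + 161.725ms (3/7)
12. 3719.677ms @ 69/7 + 161.725ms (3/7)
13. 3881.402ms @ 72/7 + 161.725ms (3/7)
14. 4043.127ms @ 75/7 + 161.725ms (3/7)
15. 4204.852ms @ 78/7 + 161.725ms (3/7)
16. 4366.577ms @ 81/7 + 161.725ms (3/7)

note 6 onset = 9/2b = 1698.113ms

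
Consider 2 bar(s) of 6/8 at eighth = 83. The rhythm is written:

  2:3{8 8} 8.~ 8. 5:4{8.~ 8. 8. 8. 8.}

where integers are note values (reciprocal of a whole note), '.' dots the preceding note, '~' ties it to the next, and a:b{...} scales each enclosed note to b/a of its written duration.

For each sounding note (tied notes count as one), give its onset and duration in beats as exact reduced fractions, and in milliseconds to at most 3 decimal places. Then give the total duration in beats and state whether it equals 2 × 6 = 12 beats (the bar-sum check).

1) 0.0ms=0b +1084.337ms=3/2b
2) 1084.337ms=3/2b +1084.337ms=3/2b
3) 2168.675ms=3b +2168.675ms=3b
4) 4337.349ms=6b +1734.94ms=12/5b
5) 6072.289ms=42/5b +867.47ms=6/5b
6) 6939.759ms=48/5b +867.47ms=6/5b
7) 7807.229ms=54/5b +867.47ms=6/5b
Σ=12b of 12 (83bpm 6/8) — PASS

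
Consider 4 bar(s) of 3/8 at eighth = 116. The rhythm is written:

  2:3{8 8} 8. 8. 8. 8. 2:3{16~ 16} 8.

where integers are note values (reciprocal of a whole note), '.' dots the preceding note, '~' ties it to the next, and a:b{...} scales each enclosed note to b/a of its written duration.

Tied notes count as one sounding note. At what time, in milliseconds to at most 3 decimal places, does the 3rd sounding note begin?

note 3 onset = 3b = 1551.724ms

1. 0.0ms @ 0 + 775.862ms (3/2)
2. 775.862ms @ 3/2 + 775.862ms (3/2)
3. 1551.724ms @ 3 + 775.862ms (3/2)
4. 2327.586ms @ 9/2 + 775.862ms (3/2)
5. 3103.448ms @ 6 + 775.862ms (3/2)
6. 3879.31ms @ 15/2 + 775.862ms (3/2)
7. 4655.172ms @ 9 + 775.862ms (3/2)
8. 5431.034ms @ 21/2 + 775.862ms (3/2)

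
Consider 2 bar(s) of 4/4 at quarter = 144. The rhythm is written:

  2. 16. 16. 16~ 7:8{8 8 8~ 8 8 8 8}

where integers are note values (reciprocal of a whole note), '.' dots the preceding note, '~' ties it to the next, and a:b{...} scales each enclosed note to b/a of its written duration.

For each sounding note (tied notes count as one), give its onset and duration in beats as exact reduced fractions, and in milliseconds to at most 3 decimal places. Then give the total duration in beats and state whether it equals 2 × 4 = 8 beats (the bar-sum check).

1) 0.0ms=0b +1250.0ms=3b
2) 1250.0ms=3b +156.25ms=3/8b
3) 1406.25ms=27/8b +156.25ms=3/8b
4) 1562.5ms=15/4b +342.262ms=23/28b
5) 1904.762ms=32/7b +238.095ms=4/7b
6) 2142.857ms=36/7b +476.19ms=8/7b
7) 2619.048ms=44/7b +238.095ms=4/7b
8) 2857.143ms=48/7b +238.095ms=4/7b
9) 3095.238ms=52/7b +238.095ms=4/7b
Σ=8b of 8 (144bpm 4/4) — PASS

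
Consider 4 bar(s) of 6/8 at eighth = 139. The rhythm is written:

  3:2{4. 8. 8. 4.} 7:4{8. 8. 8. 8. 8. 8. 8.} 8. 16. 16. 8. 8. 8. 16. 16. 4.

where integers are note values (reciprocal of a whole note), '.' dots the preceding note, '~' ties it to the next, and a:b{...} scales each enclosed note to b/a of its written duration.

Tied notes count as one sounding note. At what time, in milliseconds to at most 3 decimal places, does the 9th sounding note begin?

note 9 onset = 66/7b = 4069.887ms

1. 0.0ms @ 0 + 863.309ms (2)
2. 863.309ms @ 2 + 431.655ms (1)
3. 1294.964ms @ 3 + 431.655ms (1)
4. 1726.619ms @ 4 + 863.309ms (2)
5. 2589.928ms @ 6 + 369.99ms (6/7)
6. 2959.918ms @ 48/7 + 369.99ms (6/7)
7. 3329.908ms @ 54/7 + 369.99ms (6/7)
8. 3699.897ms @ 60/7 + 369.99ms (6/7)
9. 4069.887ms @ 66/7 + 369.99ms (6/7)
10. 4439.877ms @ 72/7 + 369.99ms (6/7)
11. 4809.866ms @ 78/7 + 369.99ms (6/7)
12. 5179.856ms @ 12 + 647.482ms (3/2)
13. 5827.338ms @ 27/2 + 323.741ms (3/4)
14. 6151.079ms @ 57/4 + 323.741ms (3/4)
15. 6474.82ms @ 15 + 647.482ms (3/2)
16. 7122.302ms @ 33/2 + 647.482ms (3/2)
17. 7769.784ms @ 18 + 647.482ms (3/2)
18. 8417.266ms @ 39/2 + 323.741ms (3/4)
19. 8741.007ms @ 81/4 + 323.741ms (3/4)
20. 9064.748ms @ 21 + 1294.964ms (3)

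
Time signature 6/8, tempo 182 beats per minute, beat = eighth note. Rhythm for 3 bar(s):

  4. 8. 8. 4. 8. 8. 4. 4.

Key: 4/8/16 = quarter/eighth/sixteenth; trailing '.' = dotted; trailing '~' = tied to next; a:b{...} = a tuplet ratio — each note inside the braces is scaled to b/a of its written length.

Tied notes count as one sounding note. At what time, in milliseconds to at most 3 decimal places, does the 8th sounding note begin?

note 8 onset = 15b = 4945.055ms

1. 0.0ms @ 0 + 989.011ms (3)
2. 989.011ms @ 3 + 494.505ms (3/2)
3. 1483.516ms @ 9/2 + 494.505ms (3/2)
4. 1978.022ms @ 6 + 989.011ms (3)
5. 2967.033ms @ 9 + 494.505ms (3/2)
6. 3461.538ms @ 21/2 + 494.505ms (3/2)
7. 3956.044ms @ 12 + 989.011ms (3)
8. 4945.055ms @ 15 + 989.011ms (3)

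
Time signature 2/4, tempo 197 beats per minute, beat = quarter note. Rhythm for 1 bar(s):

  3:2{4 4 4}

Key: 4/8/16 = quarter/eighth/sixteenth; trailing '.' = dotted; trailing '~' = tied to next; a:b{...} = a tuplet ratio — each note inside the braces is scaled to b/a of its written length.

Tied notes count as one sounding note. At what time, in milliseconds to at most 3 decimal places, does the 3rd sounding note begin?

1. 0.0ms @ 0 + 203.046ms (2/3)
2. 203.046ms @ 2/3 + 203.046ms (2/3)
3. 406.091ms @ 4/3 + 203.046ms (2/3)

note 3 onset = 4/3b = 406.091ms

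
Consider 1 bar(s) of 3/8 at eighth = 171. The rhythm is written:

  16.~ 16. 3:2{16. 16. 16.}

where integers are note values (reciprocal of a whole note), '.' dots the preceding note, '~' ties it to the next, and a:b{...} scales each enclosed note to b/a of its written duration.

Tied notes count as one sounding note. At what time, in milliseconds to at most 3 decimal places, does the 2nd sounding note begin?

note 2 onset = 3/2b = 526.316ms

1. 0.0ms @ 0 + 526.316ms (3/2)
2. 526.316ms @ 3/2 + 175.439ms (1/2)
3. 701.754ms @ 2 + 175.439ms (1/2)
4. 877.193ms @ 5/2 + 175.439ms (1/2)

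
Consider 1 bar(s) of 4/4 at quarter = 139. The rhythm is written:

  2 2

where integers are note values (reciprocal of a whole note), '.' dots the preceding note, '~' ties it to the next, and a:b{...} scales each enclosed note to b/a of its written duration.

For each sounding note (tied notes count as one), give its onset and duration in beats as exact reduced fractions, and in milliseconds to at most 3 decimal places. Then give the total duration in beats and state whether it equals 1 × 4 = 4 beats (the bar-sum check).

1) 0.0ms=0b +863.309ms=2b
2) 863.309ms=2b +863.309ms=2b
Σ=4b of 4 (139bpm 4/4) — PASS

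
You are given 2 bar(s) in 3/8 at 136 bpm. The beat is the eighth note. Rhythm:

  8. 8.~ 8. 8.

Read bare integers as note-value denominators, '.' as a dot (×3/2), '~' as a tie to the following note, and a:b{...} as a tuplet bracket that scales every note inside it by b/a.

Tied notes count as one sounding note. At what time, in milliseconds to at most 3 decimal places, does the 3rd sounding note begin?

1. 0.0ms @ 0 + 661.765ms (3/2)
2. 661.765ms @ 3/2 + 1323.529ms (3)
3. 1985.294ms @ 9/2 + 661.765ms (3/2)

note 3 onset = 9/2b = 1985.294ms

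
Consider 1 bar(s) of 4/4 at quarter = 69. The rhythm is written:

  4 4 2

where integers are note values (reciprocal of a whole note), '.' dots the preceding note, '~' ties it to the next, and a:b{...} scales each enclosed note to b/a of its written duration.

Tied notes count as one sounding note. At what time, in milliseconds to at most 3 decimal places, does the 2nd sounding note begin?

1. 0.0ms @ 0 + 869.565ms (1)
2. 869.565ms @ 1 + 869.565ms (1)
3. 1739.13ms @ 2 + 1739.13ms (2)

note 2 onset = 1b = 869.565ms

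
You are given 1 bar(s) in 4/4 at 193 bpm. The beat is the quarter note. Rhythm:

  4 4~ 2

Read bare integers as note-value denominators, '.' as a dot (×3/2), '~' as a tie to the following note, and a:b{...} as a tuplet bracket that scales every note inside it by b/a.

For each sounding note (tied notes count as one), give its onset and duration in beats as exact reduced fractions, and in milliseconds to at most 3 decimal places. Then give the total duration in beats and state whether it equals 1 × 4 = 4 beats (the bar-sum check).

1) 0.0ms=0b +310.881ms=1b
2) 310.881ms=1b +932.642ms=3b
Σ=4b of 4 (193bpm 4/4) — PASS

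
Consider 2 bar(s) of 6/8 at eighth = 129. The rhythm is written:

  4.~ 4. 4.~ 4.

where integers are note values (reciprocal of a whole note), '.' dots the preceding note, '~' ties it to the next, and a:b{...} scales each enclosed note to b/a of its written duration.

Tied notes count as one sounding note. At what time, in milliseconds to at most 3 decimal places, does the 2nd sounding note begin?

1. 0.0ms @ 0 + 2790.698ms (6)
2. 2790.698ms @ 6 + 2790.698ms (6)

note 2 onset = 6b = 2790.698ms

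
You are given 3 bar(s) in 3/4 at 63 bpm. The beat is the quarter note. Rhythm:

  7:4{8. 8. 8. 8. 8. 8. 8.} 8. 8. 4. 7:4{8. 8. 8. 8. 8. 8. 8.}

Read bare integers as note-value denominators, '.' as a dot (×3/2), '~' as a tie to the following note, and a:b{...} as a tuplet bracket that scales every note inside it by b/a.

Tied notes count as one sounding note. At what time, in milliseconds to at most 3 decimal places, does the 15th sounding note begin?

note 15 onset = 54/7b = 7346.939ms

1. 0.0ms @ 0 + 408.163ms (3/7)
2. 408.163ms @ 3/7 + 408.163ms (3/7)
3. 816.327ms @ 6/7 + 408.163ms (3/7)
4. 1224.49ms @ 9/7 + 408.163ms (3/7)
5. 1632.653ms @ 12/7 + 408.163ms (3/7)
6. 2040.816ms @ 15/7 + 408.163ms (3/7)
7. 2448.98ms @ 18/7 + 408.163ms (3/7)
8. 2857.143ms @ 3 + 714.286ms (3/4)
9. 3571.429ms @ 15/4 + 714.286ms (3/4)
10. 4285.714ms @ 9/2 + 1428.571ms (3/2)
11. 5714.286ms @ 6 + 408.163ms (3/7)
12. 6122.449ms @ 45/7 + 408.163ms (3/7)
13. 6530.612ms @ 48/7 + 408.163ms (3/7)
14. 6938.776ms @ 51/7 + 408.163ms (3/7)
15. 7346.939ms @ 54/7 + 408.163ms (3/7)
16. 7755.102ms @ 57/7 + 408.163ms (3/7)
17. 8163.265ms @ 60/7 + 408.163ms (3/7)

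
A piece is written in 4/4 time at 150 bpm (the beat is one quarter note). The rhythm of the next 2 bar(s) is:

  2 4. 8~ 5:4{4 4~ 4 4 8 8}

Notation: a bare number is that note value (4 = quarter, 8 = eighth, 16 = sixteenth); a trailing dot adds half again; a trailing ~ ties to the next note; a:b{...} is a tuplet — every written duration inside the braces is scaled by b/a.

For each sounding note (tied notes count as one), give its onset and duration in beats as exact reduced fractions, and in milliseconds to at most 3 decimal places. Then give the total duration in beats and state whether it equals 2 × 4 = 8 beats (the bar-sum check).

1) 0.0ms=0b +800.0ms=2b
2) 800.0ms=2b +600.0ms=3/2b
3) 1400.0ms=7/2b +520.0ms=13/10b
4) 1920.0ms=24/5b +640.0ms=8/5b
5) 2560.0ms=32/5b +320.0ms=4/5b
6) 2880.0ms=36/5b +160.0ms=2/5b
7) 3040.0ms=38/5b +160.0ms=2/5b
Σ=8b of 8 (150bpm 4/4) — PASS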